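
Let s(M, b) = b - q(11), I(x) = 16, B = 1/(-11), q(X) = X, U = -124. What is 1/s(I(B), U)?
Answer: -1/135 ≈ -0.0074074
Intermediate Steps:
B = -1/11 ≈ -0.090909
s(M, b) = -11 + b (s(M, b) = b - 1*11 = b - 11 = -11 + b)
1/s(I(B), U) = 1/(-11 - 124) = 1/(-135) = -1/135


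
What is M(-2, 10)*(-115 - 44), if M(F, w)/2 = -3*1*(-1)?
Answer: -954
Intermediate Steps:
M(F, w) = 6 (M(F, w) = 2*(-3*1*(-1)) = 2*(-3*(-1)) = 2*3 = 6)
M(-2, 10)*(-115 - 44) = 6*(-115 - 44) = 6*(-159) = -954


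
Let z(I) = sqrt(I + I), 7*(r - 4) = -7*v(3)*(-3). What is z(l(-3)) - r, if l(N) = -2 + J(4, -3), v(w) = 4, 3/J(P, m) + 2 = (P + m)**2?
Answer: -16 + I*sqrt(10) ≈ -16.0 + 3.1623*I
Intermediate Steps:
J(P, m) = 3/(-2 + (P + m)**2)
l(N) = -5 (l(N) = -2 + 3/(-2 + (4 - 3)**2) = -2 + 3/(-2 + 1**2) = -2 + 3/(-2 + 1) = -2 + 3/(-1) = -2 + 3*(-1) = -2 - 3 = -5)
r = 16 (r = 4 + (-7*4*(-3))/7 = 4 + (-28*(-3))/7 = 4 + (1/7)*84 = 4 + 12 = 16)
z(I) = sqrt(2)*sqrt(I) (z(I) = sqrt(2*I) = sqrt(2)*sqrt(I))
z(l(-3)) - r = sqrt(2)*sqrt(-5) - 1*16 = sqrt(2)*(I*sqrt(5)) - 16 = I*sqrt(10) - 16 = -16 + I*sqrt(10)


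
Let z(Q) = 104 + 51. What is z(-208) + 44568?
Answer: 44723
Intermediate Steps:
z(Q) = 155
z(-208) + 44568 = 155 + 44568 = 44723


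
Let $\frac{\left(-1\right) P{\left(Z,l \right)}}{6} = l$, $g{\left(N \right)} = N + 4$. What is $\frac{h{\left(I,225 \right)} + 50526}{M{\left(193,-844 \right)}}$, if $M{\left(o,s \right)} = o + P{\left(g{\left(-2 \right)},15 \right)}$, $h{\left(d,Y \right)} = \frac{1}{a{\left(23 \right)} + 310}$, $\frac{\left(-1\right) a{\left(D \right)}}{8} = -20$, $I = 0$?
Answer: $\frac{23747221}{48410} \approx 490.54$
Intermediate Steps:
$a{\left(D \right)} = 160$ ($a{\left(D \right)} = \left(-8\right) \left(-20\right) = 160$)
$g{\left(N \right)} = 4 + N$
$h{\left(d,Y \right)} = \frac{1}{470}$ ($h{\left(d,Y \right)} = \frac{1}{160 + 310} = \frac{1}{470}$)
$P{\left(Z,l \right)} = - 6 l$
$M{\left(o,s \right)} = -90 + o$ ($M{\left(o,s \right)} = o - 90 = -90 + o$)
$\frac{h{\left(I,225 \right)} + 50526}{M{\left(193,-844 \right)}} = \frac{\frac{1}{470} + 50526}{-90 + 193} = \frac{23747221}{470 \cdot 103} = \frac{23747221}{470} \cdot \frac{1}{103} = \frac{23747221}{48410}$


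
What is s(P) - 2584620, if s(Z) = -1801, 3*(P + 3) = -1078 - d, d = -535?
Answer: -2586421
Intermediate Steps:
P = -184 (P = -3 + (-1078 - 1*(-535))/3 = -3 + (-1078 + 535)/3 = -3 + (1/3)*(-543) = -3 - 181 = -184)
s(P) - 2584620 = -1801 - 2584620 = -2586421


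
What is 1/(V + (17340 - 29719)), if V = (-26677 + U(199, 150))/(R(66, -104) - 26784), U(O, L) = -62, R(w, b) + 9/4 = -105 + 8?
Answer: -107533/1331044051 ≈ -8.0789e-5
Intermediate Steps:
R(w, b) = -397/4 (R(w, b) = -9/4 + (-105 + 8) = -9/4 - 97 = -397/4)
V = 106956/107533 (V = (-26677 - 62)/(-397/4 - 26784) = -26739/(-107533/4) = -26739*(-4/107533) = 106956/107533 ≈ 0.99463)
1/(V + (17340 - 29719)) = 1/(106956/107533 + (17340 - 29719)) = 1/(106956/107533 - 12379) = 1/(-1331044051/107533) = -107533/1331044051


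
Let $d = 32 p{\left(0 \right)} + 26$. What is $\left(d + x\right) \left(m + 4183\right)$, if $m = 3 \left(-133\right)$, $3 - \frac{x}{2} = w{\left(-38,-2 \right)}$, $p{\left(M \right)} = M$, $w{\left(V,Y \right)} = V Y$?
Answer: $-454080$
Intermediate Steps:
$x = -146$ ($x = 6 - 2 \left(\left(-38\right) \left(-2\right)\right) = 6 - 152 = -146$)
$d = 26$ ($d = 32 \cdot 0 + 26 = 0 + 26 = 26$)
$m = -399$
$\left(d + x\right) \left(m + 4183\right) = \left(26 - 146\right) \left(-399 + 4183\right) = \left(-120\right) 3784 = -454080$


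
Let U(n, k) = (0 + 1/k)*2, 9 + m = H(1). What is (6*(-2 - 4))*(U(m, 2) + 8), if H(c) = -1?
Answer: -324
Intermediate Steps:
m = -10 (m = -9 - 1 = -10)
U(n, k) = 2/k
(6*(-2 - 4))*(U(m, 2) + 8) = (6*(-2 - 4))*(2/2 + 8) = (6*(-6))*(2*(½) + 8) = -36*(1 + 8) = -36*9 = -324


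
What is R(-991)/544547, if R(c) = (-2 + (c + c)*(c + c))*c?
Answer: -3892967102/544547 ≈ -7149.0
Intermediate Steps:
R(c) = c*(-2 + 4*c²) (R(c) = (-2 + (2*c)*(2*c))*c = (-2 + 4*c²)*c = c*(-2 + 4*c²))
R(-991)/544547 = (-2*(-991) + 4*(-991)³)/544547 = (1982 + 4*(-973242271))*(1/544547) = (1982 - 3892969084)*(1/544547) = -3892967102*1/544547 = -3892967102/544547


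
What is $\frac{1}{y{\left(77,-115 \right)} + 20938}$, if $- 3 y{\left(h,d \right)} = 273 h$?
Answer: $\frac{1}{13931} \approx 7.1782 \cdot 10^{-5}$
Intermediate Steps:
$y{\left(h,d \right)} = - 91 h$ ($y{\left(h,d \right)} = - \frac{273 h}{3} = - 91 h$)
$\frac{1}{y{\left(77,-115 \right)} + 20938} = \frac{1}{\left(-91\right) 77 + 20938} = \frac{1}{-7007 + 20938} = \frac{1}{13931}$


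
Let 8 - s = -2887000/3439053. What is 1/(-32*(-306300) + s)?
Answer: 3439053/33708252284224 ≈ 1.0202e-7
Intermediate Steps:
s = 30399424/3439053 (s = 8 - (-2887000)/3439053 = 8 - 1*(-2887000/3439053) = 8 + 2887000/3439053 = 30399424/3439053 ≈ 8.8395)
1/(-32*(-306300) + s) = 1/(-32*(-306300) + 30399424/3439053) = 1/(9801600 + 30399424/3439053) = 1/(33708252284224/3439053) = 3439053/33708252284224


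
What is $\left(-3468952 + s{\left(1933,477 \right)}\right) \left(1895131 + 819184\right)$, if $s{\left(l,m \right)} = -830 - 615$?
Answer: $-9419750633055$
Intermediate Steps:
$s{\left(l,m \right)} = -1445$
$\left(-3468952 + s{\left(1933,477 \right)}\right) \left(1895131 + 819184\right) = \left(-3468952 - 1445\right) \left(1895131 + 819184\right) = \left(-3470397\right) 2714315 = -9419750633055$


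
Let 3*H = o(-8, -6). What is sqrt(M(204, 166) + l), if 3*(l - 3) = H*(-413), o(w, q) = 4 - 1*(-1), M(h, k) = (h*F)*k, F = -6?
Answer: I*sqrt(1830694)/3 ≈ 451.01*I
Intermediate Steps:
M(h, k) = -6*h*k (M(h, k) = (h*(-6))*k = (-6*h)*k = -6*h*k)
o(w, q) = 5 (o(w, q) = 4 + 1 = 5)
H = 5/3 (H = (1/3)*5 = 5/3 ≈ 1.6667)
l = -2038/9 (l = 3 + ((5/3)*(-413))/3 = 3 + (1/3)*(-2065/3) = 3 - 2065/9 = -2038/9 ≈ -226.44)
sqrt(M(204, 166) + l) = sqrt(-6*204*166 - 2038/9) = sqrt(-203184 - 2038/9) = sqrt(-1830694/9) = I*sqrt(1830694)/3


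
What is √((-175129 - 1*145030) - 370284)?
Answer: I*√690443 ≈ 830.93*I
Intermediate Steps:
√((-175129 - 1*145030) - 370284) = √((-175129 - 145030) - 370284) = √(-320159 - 370284) = √(-690443) = I*√690443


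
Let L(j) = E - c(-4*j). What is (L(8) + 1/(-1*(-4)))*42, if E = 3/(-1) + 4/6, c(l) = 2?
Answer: -343/2 ≈ -171.50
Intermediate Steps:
E = -7/3 (E = 3*(-1) + 4*(⅙) = -3 + ⅔ = -7/3 ≈ -2.3333)
L(j) = -13/3 (L(j) = -7/3 - 1*2 = -7/3 - 2 = -13/3)
(L(8) + 1/(-1*(-4)))*42 = (-13/3 + 1/(-1*(-4)))*42 = (-13/3 + 1/4)*42 = (-13/3 + ¼)*42 = -49/12*42 = -343/2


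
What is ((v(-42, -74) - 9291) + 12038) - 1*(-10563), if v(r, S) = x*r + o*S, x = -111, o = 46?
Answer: 14568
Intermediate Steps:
v(r, S) = -111*r + 46*S
((v(-42, -74) - 9291) + 12038) - 1*(-10563) = (((-111*(-42) + 46*(-74)) - 9291) + 12038) - 1*(-10563) = (((4662 - 3404) - 9291) + 12038) + 10563 = ((1258 - 9291) + 12038) + 10563 = (-8033 + 12038) + 10563 = 4005 + 10563 = 14568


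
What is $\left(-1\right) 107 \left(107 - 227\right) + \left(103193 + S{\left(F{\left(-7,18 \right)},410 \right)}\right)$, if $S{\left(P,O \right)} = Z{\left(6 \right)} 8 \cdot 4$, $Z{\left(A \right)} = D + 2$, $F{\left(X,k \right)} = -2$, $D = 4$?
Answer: $116225$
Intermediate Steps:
$Z{\left(A \right)} = 6$ ($Z{\left(A \right)} = 4 + 2 = 6$)
$S{\left(P,O \right)} = 192$ ($S{\left(P,O \right)} = 6 \cdot 8 \cdot 4 = 48 \cdot 4 = 192$)
$\left(-1\right) 107 \left(107 - 227\right) + \left(103193 + S{\left(F{\left(-7,18 \right)},410 \right)}\right) = \left(-1\right) 107 \left(107 - 227\right) + \left(103193 + 192\right) = \left(-107\right) \left(-120\right) + 103385 = 12840 + 103385 = 116225$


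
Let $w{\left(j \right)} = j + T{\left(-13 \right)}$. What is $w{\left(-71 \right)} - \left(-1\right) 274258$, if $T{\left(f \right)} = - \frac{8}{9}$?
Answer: $\frac{2467675}{9} \approx 2.7419 \cdot 10^{5}$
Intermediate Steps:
$T{\left(f \right)} = - \frac{8}{9}$ ($T{\left(f \right)} = \left(-8\right) \frac{1}{9} = - \frac{8}{9}$)
$w{\left(j \right)} = - \frac{8}{9} + j$ ($w{\left(j \right)} = j - \frac{8}{9} = - \frac{8}{9} + j$)
$w{\left(-71 \right)} - \left(-1\right) 274258 = \left(- \frac{8}{9} - 71\right) - \left(-1\right) 274258 = - \frac{647}{9} - -274258 = - \frac{647}{9} + 274258 = \frac{2467675}{9}$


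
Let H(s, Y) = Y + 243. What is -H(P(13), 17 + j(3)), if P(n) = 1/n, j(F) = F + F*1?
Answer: -266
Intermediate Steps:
j(F) = 2*F (j(F) = F + F = 2*F)
H(s, Y) = 243 + Y
-H(P(13), 17 + j(3)) = -(243 + (17 + 2*3)) = -(243 + (17 + 6)) = -(243 + 23) = -1*266 = -266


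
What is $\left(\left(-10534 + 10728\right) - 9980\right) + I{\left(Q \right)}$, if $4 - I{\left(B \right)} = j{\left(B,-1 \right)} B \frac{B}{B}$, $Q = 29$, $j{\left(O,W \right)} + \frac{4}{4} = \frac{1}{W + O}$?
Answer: $- \frac{273113}{28} \approx -9754.0$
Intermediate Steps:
$j{\left(O,W \right)} = -1 + \frac{1}{O + W}$ ($j{\left(O,W \right)} = -1 + \frac{1}{W + O} = -1 + \frac{1}{O + W}$)
$I{\left(B \right)} = 4 - \frac{B \left(2 - B\right)}{-1 + B}$ ($I{\left(B \right)} = 4 - \frac{1 - B - -1}{B - 1} B \frac{B}{B} = 4 - \frac{1 - B + 1}{-1 + B} B 1 = 4 - \frac{2 - B}{-1 + B} B 1 = 4 - \frac{B \left(2 - B\right)}{-1 + B} 1 = 4 - \frac{B \left(2 - B\right)}{-1 + B}$)
$\left(\left(-10534 + 10728\right) - 9980\right) + I{\left(Q \right)} = \left(\left(-10534 + 10728\right) - 9980\right) + \frac{-4 + 29^{2} + 2 \cdot 29}{-1 + 29} = \left(194 - 9980\right) + \frac{-4 + 841 + 58}{28} = -9786 + \frac{1}{28} \cdot 895 = -9786 + \frac{895}{28} = - \frac{273113}{28}$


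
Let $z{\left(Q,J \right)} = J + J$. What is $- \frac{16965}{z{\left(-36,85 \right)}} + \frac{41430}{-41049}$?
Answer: $- \frac{46895959}{465222} \approx -100.8$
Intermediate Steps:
$z{\left(Q,J \right)} = 2 J$
$- \frac{16965}{z{\left(-36,85 \right)}} + \frac{41430}{-41049} = - \frac{16965}{2 \cdot 85} + \frac{41430}{-41049} = - \frac{16965}{170} + 41430 \left(- \frac{1}{41049}\right) = \left(-16965\right) \frac{1}{170} - \frac{13810}{13683} = - \frac{3393}{34} - \frac{13810}{13683} = - \frac{46895959}{465222}$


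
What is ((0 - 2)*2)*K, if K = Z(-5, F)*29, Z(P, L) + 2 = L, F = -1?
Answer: 348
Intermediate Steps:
Z(P, L) = -2 + L
K = -87 (K = (-2 - 1)*29 = -3*29 = -87)
((0 - 2)*2)*K = ((0 - 2)*2)*(-87) = -2*2*(-87) = -4*(-87) = 348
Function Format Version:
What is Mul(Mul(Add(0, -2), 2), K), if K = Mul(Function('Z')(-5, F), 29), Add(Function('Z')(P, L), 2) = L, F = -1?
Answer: 348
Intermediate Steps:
Function('Z')(P, L) = Add(-2, L)
K = -87 (K = Mul(Add(-2, -1), 29) = Mul(-3, 29) = -87)
Mul(Mul(Add(0, -2), 2), K) = Mul(Mul(Add(0, -2), 2), -87) = Mul(Mul(-2, 2), -87) = Mul(-4, -87) = 348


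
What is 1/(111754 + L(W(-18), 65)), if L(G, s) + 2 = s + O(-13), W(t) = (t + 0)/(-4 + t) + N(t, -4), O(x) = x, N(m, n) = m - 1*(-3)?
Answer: 1/111804 ≈ 8.9442e-6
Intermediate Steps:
N(m, n) = 3 + m (N(m, n) = m + 3 = 3 + m)
W(t) = 3 + t + t/(-4 + t) (W(t) = (t + 0)/(-4 + t) + (3 + t) = t/(-4 + t) + (3 + t) = 3 + t + t/(-4 + t))
L(G, s) = -15 + s (L(G, s) = -2 + (s - 13) = -2 + (-13 + s) = -15 + s)
1/(111754 + L(W(-18), 65)) = 1/(111754 + (-15 + 65)) = 1/(111754 + 50) = 1/111804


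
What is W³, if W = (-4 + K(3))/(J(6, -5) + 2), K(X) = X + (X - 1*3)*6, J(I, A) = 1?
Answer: -1/27 ≈ -0.037037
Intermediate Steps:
K(X) = -18 + 7*X (K(X) = X + (X - 3)*6 = X + (-3 + X)*6 = X + (-18 + 6*X) = -18 + 7*X)
W = -⅓ (W = (-4 + (-18 + 7*3))/(1 + 2) = (-4 + (-18 + 21))/3 = (-4 + 3)*(⅓) = -1*⅓ = -⅓ ≈ -0.33333)
W³ = (-⅓)³ = -1/27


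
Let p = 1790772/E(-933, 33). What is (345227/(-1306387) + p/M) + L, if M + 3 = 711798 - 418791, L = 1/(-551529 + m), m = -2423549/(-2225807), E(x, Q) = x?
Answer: -9893977054845351954179225/36534300496826612339353878 ≈ -0.27081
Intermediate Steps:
m = 2423549/2225807 (m = -2423549*(-1/2225807) = 2423549/2225807 ≈ 1.0888)
L = -2225807/1227594685354 (L = 1/(-551529 + 2423549/2225807) = 1/(-1227594685354/2225807) = -2225807/1227594685354 ≈ -1.8131e-6)
p = -596924/311 (p = 1790772/(-933) = 1790772*(-1/933) = -596924/311 ≈ -1919.4)
M = 293004 (M = -3 + (711798 - 418791) = -3 + 293007 = 293004)
(345227/(-1306387) + p/M) + L = (345227/(-1306387) - 596924/311/293004) - 2225807/1227594685354 = (345227*(-1/1306387) - 596924/311*1/293004) - 2225807/1227594685354 = (-345227/1306387 - 149231/22781061) - 2225807/1227594685354 = -8059590784244/29760881936607 - 2225807/1227594685354 = -9893977054845351954179225/36534300496826612339353878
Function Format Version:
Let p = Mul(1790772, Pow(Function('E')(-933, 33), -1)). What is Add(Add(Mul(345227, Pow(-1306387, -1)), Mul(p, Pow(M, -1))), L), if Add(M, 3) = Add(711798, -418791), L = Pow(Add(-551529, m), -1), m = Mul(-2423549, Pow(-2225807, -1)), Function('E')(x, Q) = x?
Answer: Rational(-9893977054845351954179225, 36534300496826612339353878) ≈ -0.27081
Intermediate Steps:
m = Rational(2423549, 2225807) (m = Mul(-2423549, Rational(-1, 2225807)) = Rational(2423549, 2225807) ≈ 1.0888)
L = Rational(-2225807, 1227594685354) (L = Pow(Add(-551529, Rational(2423549, 2225807)), -1) = Pow(Rational(-1227594685354, 2225807), -1) = Rational(-2225807, 1227594685354) ≈ -1.8131e-6)
p = Rational(-596924, 311) (p = Mul(1790772, Pow(-933, -1)) = Mul(1790772, Rational(-1, 933)) = Rational(-596924, 311) ≈ -1919.4)
M = 293004 (M = Add(-3, Add(711798, -418791)) = Add(-3, 293007) = 293004)
Add(Add(Mul(345227, Pow(-1306387, -1)), Mul(p, Pow(M, -1))), L) = Add(Add(Mul(345227, Pow(-1306387, -1)), Mul(Rational(-596924, 311), Pow(293004, -1))), Rational(-2225807, 1227594685354)) = Add(Add(Mul(345227, Rational(-1, 1306387)), Mul(Rational(-596924, 311), Rational(1, 293004))), Rational(-2225807, 1227594685354)) = Add(Add(Rational(-345227, 1306387), Rational(-149231, 22781061)), Rational(-2225807, 1227594685354)) = Add(Rational(-8059590784244, 29760881936607), Rational(-2225807, 1227594685354)) = Rational(-9893977054845351954179225, 36534300496826612339353878)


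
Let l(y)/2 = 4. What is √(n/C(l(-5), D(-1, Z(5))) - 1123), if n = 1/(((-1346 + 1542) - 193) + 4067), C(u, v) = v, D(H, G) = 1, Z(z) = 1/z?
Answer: I*√18602378630/4070 ≈ 33.511*I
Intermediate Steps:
l(y) = 8 (l(y) = 2*4 = 8)
n = 1/4070 (n = 1/((196 - 193) + 4067) = 1/(3 + 4067) = 1/4070 ≈ 0.00024570)
√(n/C(l(-5), D(-1, Z(5))) - 1123) = √((1/4070)/1 - 1123) = √((1/4070)*1 - 1123) = √(1/4070 - 1123) = √(-4570609/4070) = I*√18602378630/4070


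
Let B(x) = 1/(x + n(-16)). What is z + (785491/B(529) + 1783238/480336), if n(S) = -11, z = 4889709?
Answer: 98894950211515/240168 ≈ 4.1177e+8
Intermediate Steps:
B(x) = 1/(-11 + x) (B(x) = 1/(x - 11) = 1/(-11 + x))
z + (785491/B(529) + 1783238/480336) = 4889709 + (785491/(1/(-11 + 529)) + 1783238/480336) = 4889709 + (785491/(1/518) + 1783238*(1/480336)) = 4889709 + (785491/(1/518) + 891619/240168) = 4889709 + (785491*518 + 891619/240168) = 4889709 + (406884338 + 891619/240168) = 4889709 + 97720598580403/240168 = 98894950211515/240168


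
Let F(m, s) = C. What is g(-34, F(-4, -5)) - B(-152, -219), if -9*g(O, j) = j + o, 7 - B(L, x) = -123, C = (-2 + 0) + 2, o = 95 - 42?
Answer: -1223/9 ≈ -135.89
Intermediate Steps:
o = 53
C = 0 (C = -2 + 2 = 0)
B(L, x) = 130 (B(L, x) = 7 - 1*(-123) = 7 + 123 = 130)
F(m, s) = 0
g(O, j) = -53/9 - j/9 (g(O, j) = -(j + 53)/9 = -(53 + j)/9 = -53/9 - j/9)
g(-34, F(-4, -5)) - B(-152, -219) = (-53/9 - ⅑*0) - 1*130 = (-53/9 + 0) - 130 = -53/9 - 130 = -1223/9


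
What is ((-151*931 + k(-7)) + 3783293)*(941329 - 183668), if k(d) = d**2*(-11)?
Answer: 2759532437353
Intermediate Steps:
k(d) = -11*d**2
((-151*931 + k(-7)) + 3783293)*(941329 - 183668) = ((-151*931 - 11*(-7)**2) + 3783293)*(941329 - 183668) = ((-140581 - 11*49) + 3783293)*757661 = ((-140581 - 539) + 3783293)*757661 = (-141120 + 3783293)*757661 = 3642173*757661 = 2759532437353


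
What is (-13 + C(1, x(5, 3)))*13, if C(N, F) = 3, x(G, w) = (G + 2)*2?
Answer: -130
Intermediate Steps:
x(G, w) = 4 + 2*G (x(G, w) = (2 + G)*2 = 4 + 2*G)
(-13 + C(1, x(5, 3)))*13 = (-13 + 3)*13 = -10*13 = -130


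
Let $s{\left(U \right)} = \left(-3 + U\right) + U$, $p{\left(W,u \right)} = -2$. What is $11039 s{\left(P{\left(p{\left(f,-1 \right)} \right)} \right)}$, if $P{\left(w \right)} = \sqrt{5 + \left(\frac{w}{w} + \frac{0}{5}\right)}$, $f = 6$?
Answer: $-33117 + 22078 \sqrt{6} \approx 20963.0$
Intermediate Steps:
$P{\left(w \right)} = \sqrt{6}$ ($P{\left(w \right)} = \sqrt{5 + \left(1 + 0 \cdot \frac{1}{5}\right)} = \sqrt{5 + \left(1 + 0\right)} = \sqrt{5 + 1} = \sqrt{6}$)
$s{\left(U \right)} = -3 + 2 U$
$11039 s{\left(P{\left(p{\left(f,-1 \right)} \right)} \right)} = 11039 \left(-3 + 2 \sqrt{6}\right) = -33117 + 22078 \sqrt{6}$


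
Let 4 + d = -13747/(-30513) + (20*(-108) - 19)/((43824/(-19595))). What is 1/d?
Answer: 148577968/144231401305 ≈ 0.0010301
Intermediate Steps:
d = 144231401305/148577968 (d = -4 + (-13747/(-30513) + (20*(-108) - 19)/((43824/(-19595)))) = -4 + (-13747*(-1/30513) + (-2160 - 19)/((43824*(-1/19595)))) = -4 + (13747/30513 - 2179/(-43824/19595)) = -4 + (13747/30513 - 2179*(-19595/43824)) = -4 + (13747/30513 + 42697505/43824) = -4 + 144825713177/148577968 = 144231401305/148577968 ≈ 970.75)
1/d = 1/(144231401305/148577968) = 148577968/144231401305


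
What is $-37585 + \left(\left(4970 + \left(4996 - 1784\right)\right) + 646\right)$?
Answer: $-28757$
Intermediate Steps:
$-37585 + \left(\left(4970 + \left(4996 - 1784\right)\right) + 646\right) = -37585 + \left(\left(4970 + 3212\right) + 646\right) = -37585 + \left(8182 + 646\right) = -37585 + 8828 = -28757$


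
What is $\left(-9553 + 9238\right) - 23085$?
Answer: $-23400$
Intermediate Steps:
$\left(-9553 + 9238\right) - 23085 = -315 - 23085 = -23400$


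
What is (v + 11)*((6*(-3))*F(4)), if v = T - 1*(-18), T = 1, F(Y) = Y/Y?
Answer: -540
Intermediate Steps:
F(Y) = 1
v = 19 (v = 1 - 1*(-18) = 1 + 18 = 19)
(v + 11)*((6*(-3))*F(4)) = (19 + 11)*((6*(-3))*1) = 30*(-18*1) = 30*(-18) = -540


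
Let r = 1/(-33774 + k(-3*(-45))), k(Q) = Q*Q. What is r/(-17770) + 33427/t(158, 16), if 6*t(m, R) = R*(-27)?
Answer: -1539345272773/3315668760 ≈ -464.26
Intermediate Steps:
k(Q) = Q**2
r = -1/15549 (r = 1/(-33774 + (-3*(-45))**2) = 1/(-33774 + 135**2) = 1/(-33774 + 18225) = 1/(-15549) = -1/15549 ≈ -6.4313e-5)
t(m, R) = -9*R/2 (t(m, R) = (R*(-27))/6 = (-27*R)/6 = -9*R/2)
r/(-17770) + 33427/t(158, 16) = -1/15549/(-17770) + 33427/((-9/2*16)) = -1/15549*(-1/17770) + 33427/(-72) = 1/276305730 + 33427*(-1/72) = 1/276305730 - 33427/72 = -1539345272773/3315668760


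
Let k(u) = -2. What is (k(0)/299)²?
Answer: 4/89401 ≈ 4.4742e-5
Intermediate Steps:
(k(0)/299)² = (-2/299)² = 4/89401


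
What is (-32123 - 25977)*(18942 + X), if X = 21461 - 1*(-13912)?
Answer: -3155701500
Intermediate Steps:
X = 35373 (X = 21461 + 13912 = 35373)
(-32123 - 25977)*(18942 + X) = (-32123 - 25977)*(18942 + 35373) = -58100*54315 = -3155701500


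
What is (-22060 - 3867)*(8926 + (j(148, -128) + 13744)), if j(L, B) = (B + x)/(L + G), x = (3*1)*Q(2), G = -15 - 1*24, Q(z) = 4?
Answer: -64063387278/109 ≈ -5.8774e+8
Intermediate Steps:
G = -39 (G = -15 - 24 = -39)
x = 12 (x = (3*1)*4 = 3*4 = 12)
j(L, B) = (12 + B)/(-39 + L) (j(L, B) = (B + 12)/(L - 39) = (12 + B)/(-39 + L))
(-22060 - 3867)*(8926 + (j(148, -128) + 13744)) = (-22060 - 3867)*(8926 + ((12 - 128)/(-39 + 148) + 13744)) = -25927*(8926 + (-116/109 + 13744)) = -25927*(8926 + 1497980/109) = -25927*2470914/109 = -64063387278/109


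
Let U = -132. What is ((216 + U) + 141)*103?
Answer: 23175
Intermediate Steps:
((216 + U) + 141)*103 = ((216 - 132) + 141)*103 = (84 + 141)*103 = 225*103 = 23175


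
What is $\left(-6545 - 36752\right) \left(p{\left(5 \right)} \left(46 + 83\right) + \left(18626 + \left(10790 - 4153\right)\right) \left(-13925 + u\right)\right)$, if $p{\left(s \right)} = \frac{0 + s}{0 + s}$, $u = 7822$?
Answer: $6675529728120$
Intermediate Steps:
$p{\left(s \right)} = 1$ ($p{\left(s \right)} = \frac{s}{s} = 1$)
$\left(-6545 - 36752\right) \left(p{\left(5 \right)} \left(46 + 83\right) + \left(18626 + \left(10790 - 4153\right)\right) \left(-13925 + u\right)\right) = \left(-6545 - 36752\right) \left(1 \left(46 + 83\right) + \left(18626 + \left(10790 - 4153\right)\right) \left(-13925 + 7822\right)\right) = - 43297 \left(1 \cdot 129 + \left(18626 + 6637\right) \left(-6103\right)\right) = - 43297 \left(129 + 25263 \left(-6103\right)\right) = - 43297 \left(129 - 154180089\right) = \left(-43297\right) \left(-154179960\right) = 6675529728120$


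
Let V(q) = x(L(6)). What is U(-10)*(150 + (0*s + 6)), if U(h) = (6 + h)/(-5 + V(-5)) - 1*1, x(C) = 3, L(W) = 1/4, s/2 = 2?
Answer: 156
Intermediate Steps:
s = 4 (s = 2*2 = 4)
L(W) = ¼
V(q) = 3
U(h) = -4 - h/2 (U(h) = (6 + h)/(-5 + 3) - 1*1 = (6 + h)/(-2) - 1 = (6 + h)*(-½) - 1 = (-3 - h/2) - 1 = -4 - h/2)
U(-10)*(150 + (0*s + 6)) = (-4 - ½*(-10))*(150 + (0*4 + 6)) = (-4 + 5)*(150 + (0 + 6)) = 1*(150 + 6) = 1*156 = 156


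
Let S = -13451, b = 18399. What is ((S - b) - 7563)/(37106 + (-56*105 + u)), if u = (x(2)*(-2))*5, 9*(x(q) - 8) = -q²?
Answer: -354717/280354 ≈ -1.2652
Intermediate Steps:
x(q) = 8 - q²/9 (x(q) = 8 + (-q²)/9 = 8 - q²/9)
u = -680/9 (u = ((8 - ⅑*2²)*(-2))*5 = ((8 - ⅑*4)*(-2))*5 = ((8 - 4/9)*(-2))*5 = ((68/9)*(-2))*5 = -136/9*5 = -680/9 ≈ -75.556)
((S - b) - 7563)/(37106 + (-56*105 + u)) = ((-13451 - 1*18399) - 7563)/(37106 + (-56*105 - 680/9)) = ((-13451 - 18399) - 7563)/(37106 + (-5880 - 680/9)) = (-31850 - 7563)/(37106 - 53600/9) = -39413/280354/9 = -39413*9/280354 = -354717/280354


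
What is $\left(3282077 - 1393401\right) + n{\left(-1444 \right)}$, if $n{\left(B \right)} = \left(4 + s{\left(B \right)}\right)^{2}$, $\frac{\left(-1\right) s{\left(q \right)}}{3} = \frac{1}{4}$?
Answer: $\frac{30218985}{16} \approx 1.8887 \cdot 10^{6}$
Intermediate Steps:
$s{\left(q \right)} = - \frac{3}{4}$
$n{\left(B \right)} = \frac{169}{16}$ ($n{\left(B \right)} = \left(4 - \frac{3}{4}\right)^{2} = \left(\frac{13}{4}\right)^{2} = \frac{169}{16}$)
$\left(3282077 - 1393401\right) + n{\left(-1444 \right)} = \left(3282077 - 1393401\right) + \frac{169}{16} = 1888676 + \frac{169}{16} = \frac{30218985}{16}$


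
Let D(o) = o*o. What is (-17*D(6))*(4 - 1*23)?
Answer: 11628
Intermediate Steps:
D(o) = o**2
(-17*D(6))*(4 - 1*23) = (-17*6**2)*(4 - 1*23) = (-17*36)*(4 - 23) = -612*(-19) = 11628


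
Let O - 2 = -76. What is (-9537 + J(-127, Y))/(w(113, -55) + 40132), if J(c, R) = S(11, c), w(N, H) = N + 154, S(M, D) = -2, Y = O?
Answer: -9539/40399 ≈ -0.23612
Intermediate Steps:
O = -74 (O = 2 - 76 = -74)
Y = -74
w(N, H) = 154 + N
J(c, R) = -2
(-9537 + J(-127, Y))/(w(113, -55) + 40132) = (-9537 - 2)/((154 + 113) + 40132) = -9539/(267 + 40132) = -9539/40399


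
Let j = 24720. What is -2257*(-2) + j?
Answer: 29234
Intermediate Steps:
-2257*(-2) + j = -2257*(-2) + 24720 = 4514 + 24720 = 29234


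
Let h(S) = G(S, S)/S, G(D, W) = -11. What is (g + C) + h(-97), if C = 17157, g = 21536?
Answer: 3753232/97 ≈ 38693.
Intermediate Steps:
h(S) = -11/S
(g + C) + h(-97) = (21536 + 17157) - 11/(-97) = 38693 - 11*(-1/97) = 38693 + 11/97 = 3753232/97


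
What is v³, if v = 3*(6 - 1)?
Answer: 3375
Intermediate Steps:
v = 15 (v = 3*5 = 15)
v³ = 15³ = 3375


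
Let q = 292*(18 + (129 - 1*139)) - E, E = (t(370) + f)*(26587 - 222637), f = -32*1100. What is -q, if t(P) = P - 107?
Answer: 6849396514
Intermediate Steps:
t(P) = -107 + P
f = -35200
E = 6849398850 (E = ((-107 + 370) - 35200)*(26587 - 222637) = (263 - 35200)*(-196050) = -34937*(-196050) = 6849398850)
q = -6849396514 (q = 292*(18 + (129 - 1*139)) - 1*6849398850 = 292*(18 + (129 - 139)) - 6849398850 = 292*(18 - 10) - 6849398850 = 292*8 - 6849398850 = 2336 - 6849398850 = -6849396514)
-q = -1*(-6849396514) = 6849396514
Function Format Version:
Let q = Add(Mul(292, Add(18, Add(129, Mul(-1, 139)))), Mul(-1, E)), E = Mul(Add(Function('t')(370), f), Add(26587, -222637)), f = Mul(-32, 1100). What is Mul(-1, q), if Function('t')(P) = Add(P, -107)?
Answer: 6849396514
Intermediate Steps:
Function('t')(P) = Add(-107, P)
f = -35200
E = 6849398850 (E = Mul(Add(Add(-107, 370), -35200), Add(26587, -222637)) = Mul(Add(263, -35200), -196050) = Mul(-34937, -196050) = 6849398850)
q = -6849396514 (q = Add(Mul(292, Add(18, Add(129, Mul(-1, 139)))), Mul(-1, 6849398850)) = Add(Mul(292, Add(18, Add(129, -139))), -6849398850) = Add(Mul(292, Add(18, -10)), -6849398850) = Add(Mul(292, 8), -6849398850) = Add(2336, -6849398850) = -6849396514)
Mul(-1, q) = Mul(-1, -6849396514) = 6849396514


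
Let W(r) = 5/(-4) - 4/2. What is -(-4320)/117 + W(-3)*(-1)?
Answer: 2089/52 ≈ 40.173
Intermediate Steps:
W(r) = -13/4 (W(r) = 5*(-1/4) - 4*1/2 = -5/4 - 2 = -13/4)
-(-4320)/117 + W(-3)*(-1) = -(-4320)/117 - 13/4*(-1) = -(-4320)/117 + 13/4 = -80*(-6/13) + 13/4 = 480/13 + 13/4 = 2089/52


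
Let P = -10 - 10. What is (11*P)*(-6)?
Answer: 1320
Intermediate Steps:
P = -20
(11*P)*(-6) = (11*(-20))*(-6) = -220*(-6) = 1320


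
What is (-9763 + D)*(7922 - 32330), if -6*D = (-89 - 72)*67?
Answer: 194413788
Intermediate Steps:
D = 10787/6 (D = -(-89 - 72)*67/6 = -(-161)*67/6 = -⅙*(-10787) = 10787/6 ≈ 1797.8)
(-9763 + D)*(7922 - 32330) = (-9763 + 10787/6)*(7922 - 32330) = -47791/6*(-24408) = 194413788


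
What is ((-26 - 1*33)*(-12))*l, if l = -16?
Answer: -11328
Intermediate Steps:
((-26 - 1*33)*(-12))*l = ((-26 - 1*33)*(-12))*(-16) = ((-26 - 33)*(-12))*(-16) = -59*(-12)*(-16) = 708*(-16) = -11328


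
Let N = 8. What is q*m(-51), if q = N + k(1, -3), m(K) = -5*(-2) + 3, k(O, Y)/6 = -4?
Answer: -208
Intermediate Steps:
k(O, Y) = -24 (k(O, Y) = 6*(-4) = -24)
m(K) = 13 (m(K) = 10 + 3 = 13)
q = -16 (q = 8 - 24 = -16)
q*m(-51) = -16*13 = -208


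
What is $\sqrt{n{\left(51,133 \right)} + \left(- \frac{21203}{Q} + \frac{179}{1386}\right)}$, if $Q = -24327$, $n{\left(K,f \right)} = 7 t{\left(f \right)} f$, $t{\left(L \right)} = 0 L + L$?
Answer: $\frac{\sqrt{193099377792290046}}{1248786} \approx 351.89$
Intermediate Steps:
$t{\left(L \right)} = L$ ($t{\left(L \right)} = 0 + L = L$)
$n{\left(K,f \right)} = 7 f^{2}$ ($n{\left(K,f \right)} = 7 f f = 7 f^{2}$)
$\sqrt{n{\left(51,133 \right)} + \left(- \frac{21203}{Q} + \frac{179}{1386}\right)} = \sqrt{7 \cdot 133^{2} + \left(- \frac{21203}{-24327} + \frac{179}{1386}\right)} = \sqrt{7 \cdot 17689 + \left(\left(-21203\right) \left(- \frac{1}{24327}\right) + 179 \cdot \frac{1}{1386}\right)} = \sqrt{123823 + \left(\frac{21203}{24327} + \frac{179}{1386}\right)} = \sqrt{123823 + \frac{3749099}{3746358}} = \sqrt{\frac{463889035733}{3746358}} = \frac{\sqrt{193099377792290046}}{1248786}$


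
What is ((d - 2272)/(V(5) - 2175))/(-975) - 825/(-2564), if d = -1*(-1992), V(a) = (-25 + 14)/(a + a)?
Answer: 699873007/2176012956 ≈ 0.32163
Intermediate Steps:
V(a) = -11/(2*a) (V(a) = -11*1/(2*a) = -11/(2*a))
d = 1992
((d - 2272)/(V(5) - 2175))/(-975) - 825/(-2564) = ((1992 - 2272)/(-11/2/5 - 2175))/(-975) - 825/(-2564) = -280/(-11/2*⅕ - 2175)*(-1/975) - 825*(-1/2564) = -280/(-11/10 - 2175)*(-1/975) + 825/2564 = -280/(-21761/10)*(-1/975) + 825/2564 = -280*(-10/21761)*(-1/975) + 825/2564 = (2800/21761)*(-1/975) + 825/2564 = -112/848679 + 825/2564 = 699873007/2176012956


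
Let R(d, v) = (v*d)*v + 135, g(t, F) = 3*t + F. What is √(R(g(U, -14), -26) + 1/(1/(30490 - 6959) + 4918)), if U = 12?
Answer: 2*√50244869326892828874/115725459 ≈ 122.50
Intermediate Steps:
g(t, F) = F + 3*t
R(d, v) = 135 + d*v² (R(d, v) = (d*v)*v + 135 = d*v² + 135 = 135 + d*v²)
√(R(g(U, -14), -26) + 1/(1/(30490 - 6959) + 4918)) = √((135 + (-14 + 3*12)*(-26)²) + 1/(1/(30490 - 6959) + 4918)) = √((135 + (-14 + 36)*676) + 1/(1/23531 + 4918)) = √((135 + 22*676) + 1/(1/23531 + 4918)) = √((135 + 14872) + 1/(115725459/23531)) = √(15007 + 23531/115725459) = √(1736691986744/115725459) = 2*√50244869326892828874/115725459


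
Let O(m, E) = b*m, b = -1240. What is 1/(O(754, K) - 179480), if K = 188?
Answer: -1/1114440 ≈ -8.9731e-7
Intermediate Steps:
O(m, E) = -1240*m
1/(O(754, K) - 179480) = 1/(-1240*754 - 179480) = 1/(-934960 - 179480) = 1/(-1114440) = -1/1114440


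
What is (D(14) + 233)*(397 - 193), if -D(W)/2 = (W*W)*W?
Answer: -1072020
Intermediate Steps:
D(W) = -2*W**3 (D(W) = -2*W*W*W = -2*W**2*W = -2*W**3)
(D(14) + 233)*(397 - 193) = (-2*14**3 + 233)*(397 - 193) = (-2*2744 + 233)*204 = (-5488 + 233)*204 = -5255*204 = -1072020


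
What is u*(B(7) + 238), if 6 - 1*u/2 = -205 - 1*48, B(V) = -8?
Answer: 119140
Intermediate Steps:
u = 518 (u = 12 - 2*(-205 - 1*48) = 12 - 2*(-205 - 48) = 12 - 2*(-253) = 12 + 506 = 518)
u*(B(7) + 238) = 518*(-8 + 238) = 518*230 = 119140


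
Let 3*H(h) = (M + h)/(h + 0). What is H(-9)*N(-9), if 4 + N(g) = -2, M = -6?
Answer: -10/3 ≈ -3.3333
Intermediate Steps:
N(g) = -6 (N(g) = -4 - 2 = -6)
H(h) = (-6 + h)/(3*h) (H(h) = ((-6 + h)/(h + 0))/3 = ((-6 + h)/h)/3 = (-6 + h)/(3*h))
H(-9)*N(-9) = ((⅓)*(-6 - 9)/(-9))*(-6) = ((⅓)*(-⅑)*(-15))*(-6) = (5/9)*(-6) = -10/3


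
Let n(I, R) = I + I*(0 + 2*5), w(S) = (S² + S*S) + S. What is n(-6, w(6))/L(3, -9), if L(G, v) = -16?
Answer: 33/8 ≈ 4.1250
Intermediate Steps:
w(S) = S + 2*S² (w(S) = (S² + S²) + S = 2*S² + S = S + 2*S²)
n(I, R) = 11*I (n(I, R) = I + I*(0 + 10) = I + I*10 = I + 10*I = 11*I)
n(-6, w(6))/L(3, -9) = (11*(-6))/(-16) = -66*(-1/16) = 33/8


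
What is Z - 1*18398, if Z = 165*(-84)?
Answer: -32258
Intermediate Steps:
Z = -13860
Z - 1*18398 = -13860 - 1*18398 = -13860 - 18398 = -32258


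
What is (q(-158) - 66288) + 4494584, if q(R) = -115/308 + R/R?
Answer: 1363915361/308 ≈ 4.4283e+6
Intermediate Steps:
q(R) = 193/308 (q(R) = -115*1/308 + 1 = -115/308 + 1 = 193/308)
(q(-158) - 66288) + 4494584 = (193/308 - 66288) + 4494584 = -20416511/308 + 4494584 = 1363915361/308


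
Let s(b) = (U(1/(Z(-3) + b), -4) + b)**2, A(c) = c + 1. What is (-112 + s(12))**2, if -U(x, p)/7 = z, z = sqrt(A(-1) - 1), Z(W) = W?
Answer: -27935 + 5712*I ≈ -27935.0 + 5712.0*I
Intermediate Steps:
A(c) = 1 + c
z = I (z = sqrt((1 - 1) - 1) = sqrt(0 - 1) = sqrt(-1) = I ≈ 1.0*I)
U(x, p) = -7*I
s(b) = (b - 7*I)**2 (s(b) = (-7*I + b)**2 = (b - 7*I)**2)
(-112 + s(12))**2 = (-112 + (12 - 7*I)**2)**2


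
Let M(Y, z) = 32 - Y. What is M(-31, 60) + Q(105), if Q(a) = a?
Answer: 168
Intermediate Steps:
M(-31, 60) + Q(105) = (32 - 1*(-31)) + 105 = (32 + 31) + 105 = 63 + 105 = 168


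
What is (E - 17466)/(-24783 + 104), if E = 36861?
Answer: -19395/24679 ≈ -0.78589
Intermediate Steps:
(E - 17466)/(-24783 + 104) = (36861 - 17466)/(-24783 + 104) = 19395/(-24679) = 19395*(-1/24679) = -19395/24679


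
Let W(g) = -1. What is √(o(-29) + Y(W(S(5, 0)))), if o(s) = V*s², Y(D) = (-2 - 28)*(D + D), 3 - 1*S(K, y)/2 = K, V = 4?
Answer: 4*√214 ≈ 58.515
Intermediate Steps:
S(K, y) = 6 - 2*K
Y(D) = -60*D
o(s) = 4*s²
√(o(-29) + Y(W(S(5, 0)))) = √(4*(-29)² - 60*(-1)) = √(4*841 + 60) = √(3364 + 60) = √3424 = 4*√214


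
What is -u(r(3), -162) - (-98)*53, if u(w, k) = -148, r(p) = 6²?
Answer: 5342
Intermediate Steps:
r(p) = 36
-u(r(3), -162) - (-98)*53 = -1*(-148) - (-98)*53 = 148 - 1*(-5194) = 148 + 5194 = 5342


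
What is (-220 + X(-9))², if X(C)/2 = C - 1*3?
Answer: 59536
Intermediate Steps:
X(C) = -6 + 2*C (X(C) = 2*(C - 1*3) = 2*(C - 3) = 2*(-3 + C) = -6 + 2*C)
(-220 + X(-9))² = (-220 + (-6 + 2*(-9)))² = (-220 + (-6 - 18))² = (-220 - 24)² = (-244)² = 59536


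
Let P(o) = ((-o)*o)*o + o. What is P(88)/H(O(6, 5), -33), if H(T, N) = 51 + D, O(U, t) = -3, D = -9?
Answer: -113564/7 ≈ -16223.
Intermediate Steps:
H(T, N) = 42 (H(T, N) = 51 - 9 = 42)
P(o) = o - o³ (P(o) = (-o²)*o + o = -o³ + o = o - o³)
P(88)/H(O(6, 5), -33) = (88 - 1*88³)/42 = (88 - 1*681472)*(1/42) = (88 - 681472)*(1/42) = -681384*1/42 = -113564/7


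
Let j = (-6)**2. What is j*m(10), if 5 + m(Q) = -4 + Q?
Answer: 36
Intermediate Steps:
m(Q) = -9 + Q (m(Q) = -5 + (-4 + Q) = -9 + Q)
j = 36
j*m(10) = 36*(-9 + 10) = 36*1 = 36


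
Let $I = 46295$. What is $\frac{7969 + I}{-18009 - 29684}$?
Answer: $- \frac{54264}{47693} \approx -1.1378$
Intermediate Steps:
$\frac{7969 + I}{-18009 - 29684} = \frac{7969 + 46295}{-18009 - 29684} = \frac{54264}{-47693} = 54264 \left(- \frac{1}{47693}\right) = - \frac{54264}{47693}$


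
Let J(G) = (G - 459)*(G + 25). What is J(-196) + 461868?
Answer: 573873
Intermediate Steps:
J(G) = (-459 + G)*(25 + G)
J(-196) + 461868 = (-11475 + (-196)² - 434*(-196)) + 461868 = (-11475 + 38416 + 85064) + 461868 = 112005 + 461868 = 573873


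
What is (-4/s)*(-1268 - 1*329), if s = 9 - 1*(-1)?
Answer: 3194/5 ≈ 638.80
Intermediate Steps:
s = 10 (s = 9 + 1 = 10)
(-4/s)*(-1268 - 1*329) = (-4/10)*(-1268 - 1*329) = (-4*⅒)*(-1268 - 329) = -⅖*(-1597) = 3194/5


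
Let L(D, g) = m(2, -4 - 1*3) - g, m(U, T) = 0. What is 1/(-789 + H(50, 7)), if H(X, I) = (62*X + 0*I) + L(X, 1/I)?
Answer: 7/16176 ≈ 0.00043274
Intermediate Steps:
L(D, g) = -g (L(D, g) = 0 - g = -g)
H(X, I) = -1/I + 62*X (H(X, I) = (62*X + 0*I) - 1/I = (62*X + 0) - 1/I = 62*X - 1/I = -1/I + 62*X)
1/(-789 + H(50, 7)) = 1/(-789 + (-1/7 + 62*50)) = 1/(-789 + (-1*⅐ + 3100)) = 1/(-789 + (-⅐ + 3100)) = 1/(-789 + 21699/7) = 1/(16176/7) = 7/16176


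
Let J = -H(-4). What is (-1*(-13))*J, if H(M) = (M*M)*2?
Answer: -416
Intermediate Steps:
H(M) = 2*M² (H(M) = M²*2 = 2*M²)
J = -32 (J = -2*(-4)² = -2*16 = -1*32 = -32)
(-1*(-13))*J = -1*(-13)*(-32) = 13*(-32) = -416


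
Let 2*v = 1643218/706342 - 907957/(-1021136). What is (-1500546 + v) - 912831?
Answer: -1740698272628027553/721271244512 ≈ -2.4134e+6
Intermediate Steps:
v = 1159638609471/721271244512 (v = (1643218/706342 - 907957/(-1021136))/2 = (1643218*(1/706342) - 907957*(-1/1021136))/2 = (821609/353171 + 907957/1021136)/2 = (½)*(1159638609471/360635622256) = 1159638609471/721271244512 ≈ 1.6078)
(-1500546 + v) - 912831 = (-1500546 + 1159638609471/721271244512) - 912831 = -1082299521228894081/721271244512 - 912831 = -1740698272628027553/721271244512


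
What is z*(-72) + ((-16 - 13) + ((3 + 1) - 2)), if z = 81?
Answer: -5859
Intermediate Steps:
z*(-72) + ((-16 - 13) + ((3 + 1) - 2)) = 81*(-72) + ((-16 - 13) + ((3 + 1) - 2)) = -5832 + (-29 + (4 - 2)) = -5832 + (-29 + 2) = -5832 - 27 = -5859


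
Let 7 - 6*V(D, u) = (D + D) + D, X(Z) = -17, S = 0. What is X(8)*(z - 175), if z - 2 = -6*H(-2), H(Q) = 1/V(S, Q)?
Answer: 21199/7 ≈ 3028.4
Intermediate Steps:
V(D, u) = 7/6 - D/2 (V(D, u) = 7/6 - ((D + D) + D)/6 = 7/6 - (2*D + D)/6 = 7/6 - D/2)
H(Q) = 6/7 (H(Q) = 1/(7/6 - ½*0) = 1/(7/6 + 0) = 1/(7/6) = 6/7)
z = -22/7 (z = 2 - 6*6/7 = 2 - 36/7 = -22/7 ≈ -3.1429)
X(8)*(z - 175) = -17*(-22/7 - 175) = -17*(-1247/7) = 21199/7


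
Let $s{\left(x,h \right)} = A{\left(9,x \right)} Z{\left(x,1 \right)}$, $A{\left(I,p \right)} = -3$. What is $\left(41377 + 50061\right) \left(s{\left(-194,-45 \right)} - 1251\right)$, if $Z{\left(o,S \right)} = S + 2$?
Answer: $-115211880$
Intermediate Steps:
$Z{\left(o,S \right)} = 2 + S$
$s{\left(x,h \right)} = -9$ ($s{\left(x,h \right)} = - 3 \left(2 + 1\right) = \left(-3\right) 3 = -9$)
$\left(41377 + 50061\right) \left(s{\left(-194,-45 \right)} - 1251\right) = \left(41377 + 50061\right) \left(-9 - 1251\right) = 91438 \left(-1260\right) = -115211880$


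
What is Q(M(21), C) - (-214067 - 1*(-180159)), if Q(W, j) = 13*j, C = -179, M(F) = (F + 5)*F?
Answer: 31581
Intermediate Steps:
M(F) = F*(5 + F) (M(F) = (5 + F)*F = F*(5 + F))
Q(M(21), C) - (-214067 - 1*(-180159)) = 13*(-179) - (-214067 - 1*(-180159)) = -2327 - (-214067 + 180159) = -2327 - 1*(-33908) = -2327 + 33908 = 31581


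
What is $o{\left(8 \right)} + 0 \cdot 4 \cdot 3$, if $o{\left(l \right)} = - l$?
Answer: $-8$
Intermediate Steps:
$o{\left(8 \right)} + 0 \cdot 4 \cdot 3 = \left(-1\right) 8 + 0 \cdot 4 \cdot 3 = -8 + 0 \cdot 12 = -8 + 0 = -8$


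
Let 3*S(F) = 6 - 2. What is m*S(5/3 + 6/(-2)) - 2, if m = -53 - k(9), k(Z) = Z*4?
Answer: -362/3 ≈ -120.67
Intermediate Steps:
k(Z) = 4*Z
S(F) = 4/3 (S(F) = (6 - 2)/3 = (⅓)*4 = 4/3)
m = -89 (m = -53 - 4*9 = -53 - 1*36 = -53 - 36 = -89)
m*S(5/3 + 6/(-2)) - 2 = -89*4/3 - 2 = -356/3 - 2 = -362/3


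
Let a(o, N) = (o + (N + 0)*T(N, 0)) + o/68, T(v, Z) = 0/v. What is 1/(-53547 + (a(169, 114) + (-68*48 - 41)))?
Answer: -68/3854275 ≈ -1.7643e-5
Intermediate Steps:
T(v, Z) = 0
a(o, N) = 69*o/68 (a(o, N) = (o + (N + 0)*0) + o/68 = (o + N*0) + o*(1/68) = (o + 0) + o/68 = o + o/68 = 69*o/68)
1/(-53547 + (a(169, 114) + (-68*48 - 41))) = 1/(-53547 + ((69/68)*169 + (-68*48 - 41))) = 1/(-53547 + (11661/68 + (-3264 - 41))) = 1/(-53547 + (11661/68 - 3305)) = 1/(-53547 - 213079/68) = 1/(-3854275/68) = -68/3854275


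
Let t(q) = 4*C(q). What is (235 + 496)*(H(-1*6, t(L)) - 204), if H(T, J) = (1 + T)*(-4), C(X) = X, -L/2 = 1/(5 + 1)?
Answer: -134504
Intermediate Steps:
L = -⅓ (L = -2/(5 + 1) = -2/6 = -2*⅙ = -⅓ ≈ -0.33333)
t(q) = 4*q
H(T, J) = -4 - 4*T
(235 + 496)*(H(-1*6, t(L)) - 204) = (235 + 496)*((-4 - (-4)*6) - 204) = 731*((-4 - 4*(-6)) - 204) = 731*((-4 + 24) - 204) = 731*(20 - 204) = 731*(-184) = -134504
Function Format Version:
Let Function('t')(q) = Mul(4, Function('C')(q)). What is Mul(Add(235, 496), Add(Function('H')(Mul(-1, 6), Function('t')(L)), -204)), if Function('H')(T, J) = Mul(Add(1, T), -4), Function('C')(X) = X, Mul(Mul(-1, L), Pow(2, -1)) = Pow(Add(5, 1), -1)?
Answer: -134504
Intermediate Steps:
L = Rational(-1, 3) (L = Mul(-2, Pow(Add(5, 1), -1)) = Mul(-2, Pow(6, -1)) = Mul(-2, Rational(1, 6)) = Rational(-1, 3) ≈ -0.33333)
Function('t')(q) = Mul(4, q)
Function('H')(T, J) = Add(-4, Mul(-4, T))
Mul(Add(235, 496), Add(Function('H')(Mul(-1, 6), Function('t')(L)), -204)) = Mul(Add(235, 496), Add(Add(-4, Mul(-4, Mul(-1, 6))), -204)) = Mul(731, Add(Add(-4, Mul(-4, -6)), -204)) = Mul(731, Add(Add(-4, 24), -204)) = Mul(731, Add(20, -204)) = Mul(731, -184) = -134504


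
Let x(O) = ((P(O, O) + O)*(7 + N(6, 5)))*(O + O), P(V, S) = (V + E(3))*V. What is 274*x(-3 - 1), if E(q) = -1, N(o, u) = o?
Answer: -455936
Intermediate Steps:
P(V, S) = V*(-1 + V) (P(V, S) = (V - 1)*V = (-1 + V)*V = V*(-1 + V))
x(O) = 2*O*(13*O + 13*O*(-1 + O)) (x(O) = ((O*(-1 + O) + O)*(7 + 6))*(O + O) = ((O + O*(-1 + O))*13)*(2*O) = (13*O + 13*O*(-1 + O))*(2*O) = 2*O*(13*O + 13*O*(-1 + O)))
274*x(-3 - 1) = 274*(26*(-3 - 1)**3) = 274*(26*(-4)**3) = 274*(26*(-64)) = 274*(-1664) = -455936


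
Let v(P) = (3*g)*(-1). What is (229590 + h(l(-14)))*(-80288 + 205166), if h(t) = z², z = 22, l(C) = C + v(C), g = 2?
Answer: 28731180972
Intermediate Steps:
v(P) = -6 (v(P) = (3*2)*(-1) = 6*(-1) = -6)
l(C) = -6 + C (l(C) = C - 6 = -6 + C)
h(t) = 484 (h(t) = 22² = 484)
(229590 + h(l(-14)))*(-80288 + 205166) = (229590 + 484)*(-80288 + 205166) = 230074*124878 = 28731180972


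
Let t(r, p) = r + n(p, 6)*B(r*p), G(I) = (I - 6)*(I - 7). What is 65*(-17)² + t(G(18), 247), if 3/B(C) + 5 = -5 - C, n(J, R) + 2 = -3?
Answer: 616959053/32614 ≈ 18917.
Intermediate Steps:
n(J, R) = -5 (n(J, R) = -2 - 3 = -5)
G(I) = (-7 + I)*(-6 + I) (G(I) = (-6 + I)*(-7 + I) = (-7 + I)*(-6 + I))
B(C) = 3/(-10 - C) (B(C) = 3/(-5 + (-5 - C)) = 3/(-10 - C))
t(r, p) = r + 15/(10 + p*r) (t(r, p) = r - (-15)/(10 + r*p) = r - (-15)/(10 + p*r) = r + 15/(10 + p*r))
65*(-17)² + t(G(18), 247) = 65*(-17)² + (15 + (42 + 18² - 13*18)*(10 + 247*(42 + 18² - 13*18)))/(10 + 247*(42 + 18² - 13*18)) = 65*289 + (15 + (42 + 324 - 234)*(10 + 247*(42 + 324 - 234)))/(10 + 247*(42 + 324 - 234)) = 18785 + (15 + 132*(10 + 247*132))/(10 + 247*132) = 18785 + (15 + 132*(10 + 32604))/(10 + 32604) = 18785 + (15 + 132*32614)/32614 = 18785 + (15 + 4305048)/32614 = 18785 + (1/32614)*4305063 = 18785 + 4305063/32614 = 616959053/32614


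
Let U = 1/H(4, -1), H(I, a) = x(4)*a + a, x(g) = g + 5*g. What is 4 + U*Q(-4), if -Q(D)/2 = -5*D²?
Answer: -12/5 ≈ -2.4000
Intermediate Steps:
x(g) = 6*g
H(I, a) = 25*a (H(I, a) = (6*4)*a + a = 24*a + a = 25*a)
Q(D) = 10*D² (Q(D) = -(-10)*D² = 10*D²)
U = -1/25 (U = 1/(25*(-1)) = 1/(-25) = -1/25 ≈ -0.040000)
4 + U*Q(-4) = 4 - 2*(-4)²/5 = 4 - 2*16/5 = 4 - 1/25*160 = 4 - 32/5 = -12/5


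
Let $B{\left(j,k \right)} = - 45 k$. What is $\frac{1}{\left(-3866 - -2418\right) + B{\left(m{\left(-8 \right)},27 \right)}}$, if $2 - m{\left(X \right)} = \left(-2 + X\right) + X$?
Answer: $- \frac{1}{2663} \approx -0.00037552$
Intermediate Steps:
$m{\left(X \right)} = 4 - 2 X$ ($m{\left(X \right)} = 2 - \left(\left(-2 + X\right) + X\right) = 2 - \left(-2 + 2 X\right) = 4 - 2 X$)
$\frac{1}{\left(-3866 - -2418\right) + B{\left(m{\left(-8 \right)},27 \right)}} = \frac{1}{\left(-3866 - -2418\right) - 1215} = \frac{1}{\left(-3866 + 2418\right) - 1215} = \frac{1}{-1448 - 1215} = \frac{1}{-2663} = - \frac{1}{2663}$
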